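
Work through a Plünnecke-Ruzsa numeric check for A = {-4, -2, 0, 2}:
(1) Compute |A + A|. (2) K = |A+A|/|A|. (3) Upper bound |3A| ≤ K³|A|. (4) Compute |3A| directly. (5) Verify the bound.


|A| = 4.
Step 1: Compute A + A by enumerating all 16 pairs.
A + A = {-8, -6, -4, -2, 0, 2, 4}, so |A + A| = 7.
Step 2: Doubling constant K = |A + A|/|A| = 7/4 = 7/4 ≈ 1.7500.
Step 3: Plünnecke-Ruzsa gives |3A| ≤ K³·|A| = (1.7500)³ · 4 ≈ 21.4375.
Step 4: Compute 3A = A + A + A directly by enumerating all triples (a,b,c) ∈ A³; |3A| = 10.
Step 5: Check 10 ≤ 21.4375? Yes ✓.

K = 7/4, Plünnecke-Ruzsa bound K³|A| ≈ 21.4375, |3A| = 10, inequality holds.


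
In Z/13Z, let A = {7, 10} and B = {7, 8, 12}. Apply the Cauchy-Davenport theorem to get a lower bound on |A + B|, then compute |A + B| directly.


Cauchy-Davenport: |A + B| ≥ min(p, |A| + |B| - 1) for A, B nonempty in Z/pZ.
|A| = 2, |B| = 3, p = 13.
CD lower bound = min(13, 2 + 3 - 1) = min(13, 4) = 4.
Compute A + B mod 13 directly:
a = 7: 7+7=1, 7+8=2, 7+12=6
a = 10: 10+7=4, 10+8=5, 10+12=9
A + B = {1, 2, 4, 5, 6, 9}, so |A + B| = 6.
Verify: 6 ≥ 4? Yes ✓.

CD lower bound = 4, actual |A + B| = 6.


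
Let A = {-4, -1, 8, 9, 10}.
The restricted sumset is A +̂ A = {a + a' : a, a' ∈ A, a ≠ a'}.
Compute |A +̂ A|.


Restricted sumset: A +̂ A = {a + a' : a ∈ A, a' ∈ A, a ≠ a'}.
Equivalently, take A + A and drop any sum 2a that is achievable ONLY as a + a for a ∈ A (i.e. sums representable only with equal summands).
Enumerate pairs (a, a') with a < a' (symmetric, so each unordered pair gives one sum; this covers all a ≠ a'):
  -4 + -1 = -5
  -4 + 8 = 4
  -4 + 9 = 5
  -4 + 10 = 6
  -1 + 8 = 7
  -1 + 9 = 8
  -1 + 10 = 9
  8 + 9 = 17
  8 + 10 = 18
  9 + 10 = 19
Collected distinct sums: {-5, 4, 5, 6, 7, 8, 9, 17, 18, 19}
|A +̂ A| = 10
(Reference bound: |A +̂ A| ≥ 2|A| - 3 for |A| ≥ 2, with |A| = 5 giving ≥ 7.)

|A +̂ A| = 10


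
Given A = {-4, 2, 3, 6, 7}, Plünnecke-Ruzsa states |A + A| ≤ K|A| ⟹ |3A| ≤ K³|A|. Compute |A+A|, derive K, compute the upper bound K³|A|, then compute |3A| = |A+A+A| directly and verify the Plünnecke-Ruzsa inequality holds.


|A| = 5.
Step 1: Compute A + A by enumerating all 25 pairs.
A + A = {-8, -2, -1, 2, 3, 4, 5, 6, 8, 9, 10, 12, 13, 14}, so |A + A| = 14.
Step 2: Doubling constant K = |A + A|/|A| = 14/5 = 14/5 ≈ 2.8000.
Step 3: Plünnecke-Ruzsa gives |3A| ≤ K³·|A| = (2.8000)³ · 5 ≈ 109.7600.
Step 4: Compute 3A = A + A + A directly by enumerating all triples (a,b,c) ∈ A³; |3A| = 26.
Step 5: Check 26 ≤ 109.7600? Yes ✓.

K = 14/5, Plünnecke-Ruzsa bound K³|A| ≈ 109.7600, |3A| = 26, inequality holds.


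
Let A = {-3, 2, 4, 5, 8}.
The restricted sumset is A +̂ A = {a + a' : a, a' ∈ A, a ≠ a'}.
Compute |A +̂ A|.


Restricted sumset: A +̂ A = {a + a' : a ∈ A, a' ∈ A, a ≠ a'}.
Equivalently, take A + A and drop any sum 2a that is achievable ONLY as a + a for a ∈ A (i.e. sums representable only with equal summands).
Enumerate pairs (a, a') with a < a' (symmetric, so each unordered pair gives one sum; this covers all a ≠ a'):
  -3 + 2 = -1
  -3 + 4 = 1
  -3 + 5 = 2
  -3 + 8 = 5
  2 + 4 = 6
  2 + 5 = 7
  2 + 8 = 10
  4 + 5 = 9
  4 + 8 = 12
  5 + 8 = 13
Collected distinct sums: {-1, 1, 2, 5, 6, 7, 9, 10, 12, 13}
|A +̂ A| = 10
(Reference bound: |A +̂ A| ≥ 2|A| - 3 for |A| ≥ 2, with |A| = 5 giving ≥ 7.)

|A +̂ A| = 10


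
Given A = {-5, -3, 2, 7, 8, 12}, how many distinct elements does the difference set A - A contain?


A - A = {a - a' : a, a' ∈ A}; |A| = 6.
Bounds: 2|A|-1 ≤ |A - A| ≤ |A|² - |A| + 1, i.e. 11 ≤ |A - A| ≤ 31.
Note: 0 ∈ A - A always (from a - a). The set is symmetric: if d ∈ A - A then -d ∈ A - A.
Enumerate nonzero differences d = a - a' with a > a' (then include -d):
Positive differences: {1, 2, 4, 5, 6, 7, 10, 11, 12, 13, 15, 17}
Full difference set: {0} ∪ (positive diffs) ∪ (negative diffs).
|A - A| = 1 + 2·12 = 25 (matches direct enumeration: 25).

|A - A| = 25


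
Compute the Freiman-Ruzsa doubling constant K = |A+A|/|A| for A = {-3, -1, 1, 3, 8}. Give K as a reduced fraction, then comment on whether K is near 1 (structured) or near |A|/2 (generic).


|A| = 5.
Compute A + A by enumerating all 25 pairs.
A + A = {-6, -4, -2, 0, 2, 4, 5, 6, 7, 9, 11, 16}, so |A + A| = 12.
K = |A + A| / |A| = 12/5 (already in lowest terms) ≈ 2.4000.
Reference: AP of size 5 gives K = 9/5 ≈ 1.8000; a fully generic set of size 5 gives K ≈ 3.0000.

|A| = 5, |A + A| = 12, K = 12/5.


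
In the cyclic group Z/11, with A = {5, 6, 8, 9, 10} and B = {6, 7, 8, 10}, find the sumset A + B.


Work in Z/11Z: reduce every sum a + b modulo 11.
Enumerate all 20 pairs:
a = 5: 5+6=0, 5+7=1, 5+8=2, 5+10=4
a = 6: 6+6=1, 6+7=2, 6+8=3, 6+10=5
a = 8: 8+6=3, 8+7=4, 8+8=5, 8+10=7
a = 9: 9+6=4, 9+7=5, 9+8=6, 9+10=8
a = 10: 10+6=5, 10+7=6, 10+8=7, 10+10=9
Distinct residues collected: {0, 1, 2, 3, 4, 5, 6, 7, 8, 9}
|A + B| = 10 (out of 11 total residues).

A + B = {0, 1, 2, 3, 4, 5, 6, 7, 8, 9}


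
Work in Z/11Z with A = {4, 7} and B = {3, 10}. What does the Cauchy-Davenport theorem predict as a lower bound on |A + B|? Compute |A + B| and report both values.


Cauchy-Davenport: |A + B| ≥ min(p, |A| + |B| - 1) for A, B nonempty in Z/pZ.
|A| = 2, |B| = 2, p = 11.
CD lower bound = min(11, 2 + 2 - 1) = min(11, 3) = 3.
Compute A + B mod 11 directly:
a = 4: 4+3=7, 4+10=3
a = 7: 7+3=10, 7+10=6
A + B = {3, 6, 7, 10}, so |A + B| = 4.
Verify: 4 ≥ 3? Yes ✓.

CD lower bound = 3, actual |A + B| = 4.


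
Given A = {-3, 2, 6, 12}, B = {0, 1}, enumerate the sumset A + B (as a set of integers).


A + B = {a + b : a ∈ A, b ∈ B}.
Enumerate all |A|·|B| = 4·2 = 8 pairs (a, b) and collect distinct sums.
a = -3: -3+0=-3, -3+1=-2
a = 2: 2+0=2, 2+1=3
a = 6: 6+0=6, 6+1=7
a = 12: 12+0=12, 12+1=13
Collecting distinct sums: A + B = {-3, -2, 2, 3, 6, 7, 12, 13}
|A + B| = 8

A + B = {-3, -2, 2, 3, 6, 7, 12, 13}


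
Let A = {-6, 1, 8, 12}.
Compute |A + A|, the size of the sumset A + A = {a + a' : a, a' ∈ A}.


A + A = {a + a' : a, a' ∈ A}; |A| = 4.
General bounds: 2|A| - 1 ≤ |A + A| ≤ |A|(|A|+1)/2, i.e. 7 ≤ |A + A| ≤ 10.
Lower bound 2|A|-1 is attained iff A is an arithmetic progression.
Enumerate sums a + a' for a ≤ a' (symmetric, so this suffices):
a = -6: -6+-6=-12, -6+1=-5, -6+8=2, -6+12=6
a = 1: 1+1=2, 1+8=9, 1+12=13
a = 8: 8+8=16, 8+12=20
a = 12: 12+12=24
Distinct sums: {-12, -5, 2, 6, 9, 13, 16, 20, 24}
|A + A| = 9

|A + A| = 9


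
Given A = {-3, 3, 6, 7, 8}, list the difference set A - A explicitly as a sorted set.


A - A = {a - a' : a, a' ∈ A}.
Compute a - a' for each ordered pair (a, a'):
a = -3: -3--3=0, -3-3=-6, -3-6=-9, -3-7=-10, -3-8=-11
a = 3: 3--3=6, 3-3=0, 3-6=-3, 3-7=-4, 3-8=-5
a = 6: 6--3=9, 6-3=3, 6-6=0, 6-7=-1, 6-8=-2
a = 7: 7--3=10, 7-3=4, 7-6=1, 7-7=0, 7-8=-1
a = 8: 8--3=11, 8-3=5, 8-6=2, 8-7=1, 8-8=0
Collecting distinct values (and noting 0 appears from a-a):
A - A = {-11, -10, -9, -6, -5, -4, -3, -2, -1, 0, 1, 2, 3, 4, 5, 6, 9, 10, 11}
|A - A| = 19

A - A = {-11, -10, -9, -6, -5, -4, -3, -2, -1, 0, 1, 2, 3, 4, 5, 6, 9, 10, 11}


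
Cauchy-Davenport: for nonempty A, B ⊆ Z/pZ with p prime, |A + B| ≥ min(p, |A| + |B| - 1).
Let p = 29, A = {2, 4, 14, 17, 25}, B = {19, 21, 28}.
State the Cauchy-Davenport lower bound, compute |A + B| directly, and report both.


Cauchy-Davenport: |A + B| ≥ min(p, |A| + |B| - 1) for A, B nonempty in Z/pZ.
|A| = 5, |B| = 3, p = 29.
CD lower bound = min(29, 5 + 3 - 1) = min(29, 7) = 7.
Compute A + B mod 29 directly:
a = 2: 2+19=21, 2+21=23, 2+28=1
a = 4: 4+19=23, 4+21=25, 4+28=3
a = 14: 14+19=4, 14+21=6, 14+28=13
a = 17: 17+19=7, 17+21=9, 17+28=16
a = 25: 25+19=15, 25+21=17, 25+28=24
A + B = {1, 3, 4, 6, 7, 9, 13, 15, 16, 17, 21, 23, 24, 25}, so |A + B| = 14.
Verify: 14 ≥ 7? Yes ✓.

CD lower bound = 7, actual |A + B| = 14.


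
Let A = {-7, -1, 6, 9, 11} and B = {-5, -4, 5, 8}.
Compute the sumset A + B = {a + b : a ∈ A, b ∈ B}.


A + B = {a + b : a ∈ A, b ∈ B}.
Enumerate all |A|·|B| = 5·4 = 20 pairs (a, b) and collect distinct sums.
a = -7: -7+-5=-12, -7+-4=-11, -7+5=-2, -7+8=1
a = -1: -1+-5=-6, -1+-4=-5, -1+5=4, -1+8=7
a = 6: 6+-5=1, 6+-4=2, 6+5=11, 6+8=14
a = 9: 9+-5=4, 9+-4=5, 9+5=14, 9+8=17
a = 11: 11+-5=6, 11+-4=7, 11+5=16, 11+8=19
Collecting distinct sums: A + B = {-12, -11, -6, -5, -2, 1, 2, 4, 5, 6, 7, 11, 14, 16, 17, 19}
|A + B| = 16

A + B = {-12, -11, -6, -5, -2, 1, 2, 4, 5, 6, 7, 11, 14, 16, 17, 19}


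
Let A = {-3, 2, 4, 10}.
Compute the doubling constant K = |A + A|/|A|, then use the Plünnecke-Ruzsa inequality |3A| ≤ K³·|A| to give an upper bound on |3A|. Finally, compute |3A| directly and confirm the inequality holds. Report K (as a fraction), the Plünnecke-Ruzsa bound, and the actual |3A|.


|A| = 4.
Step 1: Compute A + A by enumerating all 16 pairs.
A + A = {-6, -1, 1, 4, 6, 7, 8, 12, 14, 20}, so |A + A| = 10.
Step 2: Doubling constant K = |A + A|/|A| = 10/4 = 10/4 ≈ 2.5000.
Step 3: Plünnecke-Ruzsa gives |3A| ≤ K³·|A| = (2.5000)³ · 4 ≈ 62.5000.
Step 4: Compute 3A = A + A + A directly by enumerating all triples (a,b,c) ∈ A³; |3A| = 20.
Step 5: Check 20 ≤ 62.5000? Yes ✓.

K = 10/4, Plünnecke-Ruzsa bound K³|A| ≈ 62.5000, |3A| = 20, inequality holds.


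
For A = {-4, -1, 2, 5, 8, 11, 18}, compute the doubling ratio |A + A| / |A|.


|A| = 7.
Compute A + A by enumerating all 49 pairs.
A + A = {-8, -5, -2, 1, 4, 7, 10, 13, 14, 16, 17, 19, 20, 22, 23, 26, 29, 36}, so |A + A| = 18.
K = |A + A| / |A| = 18/7 (already in lowest terms) ≈ 2.5714.
Reference: AP of size 7 gives K = 13/7 ≈ 1.8571; a fully generic set of size 7 gives K ≈ 4.0000.

|A| = 7, |A + A| = 18, K = 18/7.


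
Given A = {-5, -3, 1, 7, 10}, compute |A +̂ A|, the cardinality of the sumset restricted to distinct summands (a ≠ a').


Restricted sumset: A +̂ A = {a + a' : a ∈ A, a' ∈ A, a ≠ a'}.
Equivalently, take A + A and drop any sum 2a that is achievable ONLY as a + a for a ∈ A (i.e. sums representable only with equal summands).
Enumerate pairs (a, a') with a < a' (symmetric, so each unordered pair gives one sum; this covers all a ≠ a'):
  -5 + -3 = -8
  -5 + 1 = -4
  -5 + 7 = 2
  -5 + 10 = 5
  -3 + 1 = -2
  -3 + 7 = 4
  -3 + 10 = 7
  1 + 7 = 8
  1 + 10 = 11
  7 + 10 = 17
Collected distinct sums: {-8, -4, -2, 2, 4, 5, 7, 8, 11, 17}
|A +̂ A| = 10
(Reference bound: |A +̂ A| ≥ 2|A| - 3 for |A| ≥ 2, with |A| = 5 giving ≥ 7.)

|A +̂ A| = 10


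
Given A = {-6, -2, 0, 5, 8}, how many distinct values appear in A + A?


A + A = {a + a' : a, a' ∈ A}; |A| = 5.
General bounds: 2|A| - 1 ≤ |A + A| ≤ |A|(|A|+1)/2, i.e. 9 ≤ |A + A| ≤ 15.
Lower bound 2|A|-1 is attained iff A is an arithmetic progression.
Enumerate sums a + a' for a ≤ a' (symmetric, so this suffices):
a = -6: -6+-6=-12, -6+-2=-8, -6+0=-6, -6+5=-1, -6+8=2
a = -2: -2+-2=-4, -2+0=-2, -2+5=3, -2+8=6
a = 0: 0+0=0, 0+5=5, 0+8=8
a = 5: 5+5=10, 5+8=13
a = 8: 8+8=16
Distinct sums: {-12, -8, -6, -4, -2, -1, 0, 2, 3, 5, 6, 8, 10, 13, 16}
|A + A| = 15

|A + A| = 15


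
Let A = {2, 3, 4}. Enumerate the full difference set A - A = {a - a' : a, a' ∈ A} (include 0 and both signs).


A - A = {a - a' : a, a' ∈ A}.
Compute a - a' for each ordered pair (a, a'):
a = 2: 2-2=0, 2-3=-1, 2-4=-2
a = 3: 3-2=1, 3-3=0, 3-4=-1
a = 4: 4-2=2, 4-3=1, 4-4=0
Collecting distinct values (and noting 0 appears from a-a):
A - A = {-2, -1, 0, 1, 2}
|A - A| = 5

A - A = {-2, -1, 0, 1, 2}


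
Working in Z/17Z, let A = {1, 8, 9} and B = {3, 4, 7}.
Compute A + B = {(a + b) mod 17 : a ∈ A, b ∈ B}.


Work in Z/17Z: reduce every sum a + b modulo 17.
Enumerate all 9 pairs:
a = 1: 1+3=4, 1+4=5, 1+7=8
a = 8: 8+3=11, 8+4=12, 8+7=15
a = 9: 9+3=12, 9+4=13, 9+7=16
Distinct residues collected: {4, 5, 8, 11, 12, 13, 15, 16}
|A + B| = 8 (out of 17 total residues).

A + B = {4, 5, 8, 11, 12, 13, 15, 16}


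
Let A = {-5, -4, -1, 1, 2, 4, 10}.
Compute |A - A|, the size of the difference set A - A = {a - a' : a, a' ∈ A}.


A - A = {a - a' : a, a' ∈ A}; |A| = 7.
Bounds: 2|A|-1 ≤ |A - A| ≤ |A|² - |A| + 1, i.e. 13 ≤ |A - A| ≤ 43.
Note: 0 ∈ A - A always (from a - a). The set is symmetric: if d ∈ A - A then -d ∈ A - A.
Enumerate nonzero differences d = a - a' with a > a' (then include -d):
Positive differences: {1, 2, 3, 4, 5, 6, 7, 8, 9, 11, 14, 15}
Full difference set: {0} ∪ (positive diffs) ∪ (negative diffs).
|A - A| = 1 + 2·12 = 25 (matches direct enumeration: 25).

|A - A| = 25


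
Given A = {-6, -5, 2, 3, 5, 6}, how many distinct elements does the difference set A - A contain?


A - A = {a - a' : a, a' ∈ A}; |A| = 6.
Bounds: 2|A|-1 ≤ |A - A| ≤ |A|² - |A| + 1, i.e. 11 ≤ |A - A| ≤ 31.
Note: 0 ∈ A - A always (from a - a). The set is symmetric: if d ∈ A - A then -d ∈ A - A.
Enumerate nonzero differences d = a - a' with a > a' (then include -d):
Positive differences: {1, 2, 3, 4, 7, 8, 9, 10, 11, 12}
Full difference set: {0} ∪ (positive diffs) ∪ (negative diffs).
|A - A| = 1 + 2·10 = 21 (matches direct enumeration: 21).

|A - A| = 21


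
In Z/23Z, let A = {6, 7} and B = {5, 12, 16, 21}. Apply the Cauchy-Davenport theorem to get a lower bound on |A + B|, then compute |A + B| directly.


Cauchy-Davenport: |A + B| ≥ min(p, |A| + |B| - 1) for A, B nonempty in Z/pZ.
|A| = 2, |B| = 4, p = 23.
CD lower bound = min(23, 2 + 4 - 1) = min(23, 5) = 5.
Compute A + B mod 23 directly:
a = 6: 6+5=11, 6+12=18, 6+16=22, 6+21=4
a = 7: 7+5=12, 7+12=19, 7+16=0, 7+21=5
A + B = {0, 4, 5, 11, 12, 18, 19, 22}, so |A + B| = 8.
Verify: 8 ≥ 5? Yes ✓.

CD lower bound = 5, actual |A + B| = 8.


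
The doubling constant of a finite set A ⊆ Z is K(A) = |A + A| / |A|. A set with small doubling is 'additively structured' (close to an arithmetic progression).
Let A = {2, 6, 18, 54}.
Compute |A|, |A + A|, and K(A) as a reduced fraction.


|A| = 4.
Compute A + A by enumerating all 16 pairs.
A + A = {4, 8, 12, 20, 24, 36, 56, 60, 72, 108}, so |A + A| = 10.
K = |A + A| / |A| = 10/4 = 5/2 ≈ 2.5000.
Reference: AP of size 4 gives K = 7/4 ≈ 1.7500; a fully generic set of size 4 gives K ≈ 2.5000.

|A| = 4, |A + A| = 10, K = 10/4 = 5/2.


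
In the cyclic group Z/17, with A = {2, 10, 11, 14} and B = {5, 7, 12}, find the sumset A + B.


Work in Z/17Z: reduce every sum a + b modulo 17.
Enumerate all 12 pairs:
a = 2: 2+5=7, 2+7=9, 2+12=14
a = 10: 10+5=15, 10+7=0, 10+12=5
a = 11: 11+5=16, 11+7=1, 11+12=6
a = 14: 14+5=2, 14+7=4, 14+12=9
Distinct residues collected: {0, 1, 2, 4, 5, 6, 7, 9, 14, 15, 16}
|A + B| = 11 (out of 17 total residues).

A + B = {0, 1, 2, 4, 5, 6, 7, 9, 14, 15, 16}


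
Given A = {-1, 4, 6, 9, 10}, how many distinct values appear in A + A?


A + A = {a + a' : a, a' ∈ A}; |A| = 5.
General bounds: 2|A| - 1 ≤ |A + A| ≤ |A|(|A|+1)/2, i.e. 9 ≤ |A + A| ≤ 15.
Lower bound 2|A|-1 is attained iff A is an arithmetic progression.
Enumerate sums a + a' for a ≤ a' (symmetric, so this suffices):
a = -1: -1+-1=-2, -1+4=3, -1+6=5, -1+9=8, -1+10=9
a = 4: 4+4=8, 4+6=10, 4+9=13, 4+10=14
a = 6: 6+6=12, 6+9=15, 6+10=16
a = 9: 9+9=18, 9+10=19
a = 10: 10+10=20
Distinct sums: {-2, 3, 5, 8, 9, 10, 12, 13, 14, 15, 16, 18, 19, 20}
|A + A| = 14

|A + A| = 14


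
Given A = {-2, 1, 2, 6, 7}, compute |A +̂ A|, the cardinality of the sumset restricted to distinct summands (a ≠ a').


Restricted sumset: A +̂ A = {a + a' : a ∈ A, a' ∈ A, a ≠ a'}.
Equivalently, take A + A and drop any sum 2a that is achievable ONLY as a + a for a ∈ A (i.e. sums representable only with equal summands).
Enumerate pairs (a, a') with a < a' (symmetric, so each unordered pair gives one sum; this covers all a ≠ a'):
  -2 + 1 = -1
  -2 + 2 = 0
  -2 + 6 = 4
  -2 + 7 = 5
  1 + 2 = 3
  1 + 6 = 7
  1 + 7 = 8
  2 + 6 = 8
  2 + 7 = 9
  6 + 7 = 13
Collected distinct sums: {-1, 0, 3, 4, 5, 7, 8, 9, 13}
|A +̂ A| = 9
(Reference bound: |A +̂ A| ≥ 2|A| - 3 for |A| ≥ 2, with |A| = 5 giving ≥ 7.)

|A +̂ A| = 9


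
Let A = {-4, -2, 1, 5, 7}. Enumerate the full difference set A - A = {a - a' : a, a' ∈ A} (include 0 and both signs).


A - A = {a - a' : a, a' ∈ A}.
Compute a - a' for each ordered pair (a, a'):
a = -4: -4--4=0, -4--2=-2, -4-1=-5, -4-5=-9, -4-7=-11
a = -2: -2--4=2, -2--2=0, -2-1=-3, -2-5=-7, -2-7=-9
a = 1: 1--4=5, 1--2=3, 1-1=0, 1-5=-4, 1-7=-6
a = 5: 5--4=9, 5--2=7, 5-1=4, 5-5=0, 5-7=-2
a = 7: 7--4=11, 7--2=9, 7-1=6, 7-5=2, 7-7=0
Collecting distinct values (and noting 0 appears from a-a):
A - A = {-11, -9, -7, -6, -5, -4, -3, -2, 0, 2, 3, 4, 5, 6, 7, 9, 11}
|A - A| = 17

A - A = {-11, -9, -7, -6, -5, -4, -3, -2, 0, 2, 3, 4, 5, 6, 7, 9, 11}


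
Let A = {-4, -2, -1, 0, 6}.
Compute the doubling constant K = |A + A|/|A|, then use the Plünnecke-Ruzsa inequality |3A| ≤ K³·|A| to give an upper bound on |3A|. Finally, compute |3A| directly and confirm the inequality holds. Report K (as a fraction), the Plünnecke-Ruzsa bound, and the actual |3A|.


|A| = 5.
Step 1: Compute A + A by enumerating all 25 pairs.
A + A = {-8, -6, -5, -4, -3, -2, -1, 0, 2, 4, 5, 6, 12}, so |A + A| = 13.
Step 2: Doubling constant K = |A + A|/|A| = 13/5 = 13/5 ≈ 2.6000.
Step 3: Plünnecke-Ruzsa gives |3A| ≤ K³·|A| = (2.6000)³ · 5 ≈ 87.8800.
Step 4: Compute 3A = A + A + A directly by enumerating all triples (a,b,c) ∈ A³; |3A| = 23.
Step 5: Check 23 ≤ 87.8800? Yes ✓.

K = 13/5, Plünnecke-Ruzsa bound K³|A| ≈ 87.8800, |3A| = 23, inequality holds.


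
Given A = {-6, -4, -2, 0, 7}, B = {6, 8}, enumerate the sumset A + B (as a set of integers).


A + B = {a + b : a ∈ A, b ∈ B}.
Enumerate all |A|·|B| = 5·2 = 10 pairs (a, b) and collect distinct sums.
a = -6: -6+6=0, -6+8=2
a = -4: -4+6=2, -4+8=4
a = -2: -2+6=4, -2+8=6
a = 0: 0+6=6, 0+8=8
a = 7: 7+6=13, 7+8=15
Collecting distinct sums: A + B = {0, 2, 4, 6, 8, 13, 15}
|A + B| = 7

A + B = {0, 2, 4, 6, 8, 13, 15}


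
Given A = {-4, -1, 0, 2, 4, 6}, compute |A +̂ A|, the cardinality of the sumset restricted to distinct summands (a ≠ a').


Restricted sumset: A +̂ A = {a + a' : a ∈ A, a' ∈ A, a ≠ a'}.
Equivalently, take A + A and drop any sum 2a that is achievable ONLY as a + a for a ∈ A (i.e. sums representable only with equal summands).
Enumerate pairs (a, a') with a < a' (symmetric, so each unordered pair gives one sum; this covers all a ≠ a'):
  -4 + -1 = -5
  -4 + 0 = -4
  -4 + 2 = -2
  -4 + 4 = 0
  -4 + 6 = 2
  -1 + 0 = -1
  -1 + 2 = 1
  -1 + 4 = 3
  -1 + 6 = 5
  0 + 2 = 2
  0 + 4 = 4
  0 + 6 = 6
  2 + 4 = 6
  2 + 6 = 8
  4 + 6 = 10
Collected distinct sums: {-5, -4, -2, -1, 0, 1, 2, 3, 4, 5, 6, 8, 10}
|A +̂ A| = 13
(Reference bound: |A +̂ A| ≥ 2|A| - 3 for |A| ≥ 2, with |A| = 6 giving ≥ 9.)

|A +̂ A| = 13


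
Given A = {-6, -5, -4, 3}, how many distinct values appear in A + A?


A + A = {a + a' : a, a' ∈ A}; |A| = 4.
General bounds: 2|A| - 1 ≤ |A + A| ≤ |A|(|A|+1)/2, i.e. 7 ≤ |A + A| ≤ 10.
Lower bound 2|A|-1 is attained iff A is an arithmetic progression.
Enumerate sums a + a' for a ≤ a' (symmetric, so this suffices):
a = -6: -6+-6=-12, -6+-5=-11, -6+-4=-10, -6+3=-3
a = -5: -5+-5=-10, -5+-4=-9, -5+3=-2
a = -4: -4+-4=-8, -4+3=-1
a = 3: 3+3=6
Distinct sums: {-12, -11, -10, -9, -8, -3, -2, -1, 6}
|A + A| = 9

|A + A| = 9


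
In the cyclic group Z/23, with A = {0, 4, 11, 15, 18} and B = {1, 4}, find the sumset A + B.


Work in Z/23Z: reduce every sum a + b modulo 23.
Enumerate all 10 pairs:
a = 0: 0+1=1, 0+4=4
a = 4: 4+1=5, 4+4=8
a = 11: 11+1=12, 11+4=15
a = 15: 15+1=16, 15+4=19
a = 18: 18+1=19, 18+4=22
Distinct residues collected: {1, 4, 5, 8, 12, 15, 16, 19, 22}
|A + B| = 9 (out of 23 total residues).

A + B = {1, 4, 5, 8, 12, 15, 16, 19, 22}


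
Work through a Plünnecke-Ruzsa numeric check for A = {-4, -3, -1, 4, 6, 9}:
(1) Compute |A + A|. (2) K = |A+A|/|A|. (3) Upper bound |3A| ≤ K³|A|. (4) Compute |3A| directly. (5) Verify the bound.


|A| = 6.
Step 1: Compute A + A by enumerating all 36 pairs.
A + A = {-8, -7, -6, -5, -4, -2, 0, 1, 2, 3, 5, 6, 8, 10, 12, 13, 15, 18}, so |A + A| = 18.
Step 2: Doubling constant K = |A + A|/|A| = 18/6 = 18/6 ≈ 3.0000.
Step 3: Plünnecke-Ruzsa gives |3A| ≤ K³·|A| = (3.0000)³ · 6 ≈ 162.0000.
Step 4: Compute 3A = A + A + A directly by enumerating all triples (a,b,c) ∈ A³; |3A| = 35.
Step 5: Check 35 ≤ 162.0000? Yes ✓.

K = 18/6, Plünnecke-Ruzsa bound K³|A| ≈ 162.0000, |3A| = 35, inequality holds.


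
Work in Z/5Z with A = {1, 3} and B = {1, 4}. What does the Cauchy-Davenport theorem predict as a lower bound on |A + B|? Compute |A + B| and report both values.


Cauchy-Davenport: |A + B| ≥ min(p, |A| + |B| - 1) for A, B nonempty in Z/pZ.
|A| = 2, |B| = 2, p = 5.
CD lower bound = min(5, 2 + 2 - 1) = min(5, 3) = 3.
Compute A + B mod 5 directly:
a = 1: 1+1=2, 1+4=0
a = 3: 3+1=4, 3+4=2
A + B = {0, 2, 4}, so |A + B| = 3.
Verify: 3 ≥ 3? Yes ✓.

CD lower bound = 3, actual |A + B| = 3.


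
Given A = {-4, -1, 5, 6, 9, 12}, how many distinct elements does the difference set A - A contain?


A - A = {a - a' : a, a' ∈ A}; |A| = 6.
Bounds: 2|A|-1 ≤ |A - A| ≤ |A|² - |A| + 1, i.e. 11 ≤ |A - A| ≤ 31.
Note: 0 ∈ A - A always (from a - a). The set is symmetric: if d ∈ A - A then -d ∈ A - A.
Enumerate nonzero differences d = a - a' with a > a' (then include -d):
Positive differences: {1, 3, 4, 6, 7, 9, 10, 13, 16}
Full difference set: {0} ∪ (positive diffs) ∪ (negative diffs).
|A - A| = 1 + 2·9 = 19 (matches direct enumeration: 19).

|A - A| = 19


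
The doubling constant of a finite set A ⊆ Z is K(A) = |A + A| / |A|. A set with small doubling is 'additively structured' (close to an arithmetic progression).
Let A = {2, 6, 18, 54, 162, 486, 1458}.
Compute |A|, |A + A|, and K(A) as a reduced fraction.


|A| = 7.
Compute A + A by enumerating all 49 pairs.
A + A = {4, 8, 12, 20, 24, 36, 56, 60, 72, 108, 164, 168, 180, 216, 324, 488, 492, 504, 540, 648, 972, 1460, 1464, 1476, 1512, 1620, 1944, 2916}, so |A + A| = 28.
K = |A + A| / |A| = 28/7 = 4/1 ≈ 4.0000.
Reference: AP of size 7 gives K = 13/7 ≈ 1.8571; a fully generic set of size 7 gives K ≈ 4.0000.

|A| = 7, |A + A| = 28, K = 28/7 = 4/1.


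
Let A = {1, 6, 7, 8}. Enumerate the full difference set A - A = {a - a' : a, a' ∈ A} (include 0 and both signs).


A - A = {a - a' : a, a' ∈ A}.
Compute a - a' for each ordered pair (a, a'):
a = 1: 1-1=0, 1-6=-5, 1-7=-6, 1-8=-7
a = 6: 6-1=5, 6-6=0, 6-7=-1, 6-8=-2
a = 7: 7-1=6, 7-6=1, 7-7=0, 7-8=-1
a = 8: 8-1=7, 8-6=2, 8-7=1, 8-8=0
Collecting distinct values (and noting 0 appears from a-a):
A - A = {-7, -6, -5, -2, -1, 0, 1, 2, 5, 6, 7}
|A - A| = 11

A - A = {-7, -6, -5, -2, -1, 0, 1, 2, 5, 6, 7}


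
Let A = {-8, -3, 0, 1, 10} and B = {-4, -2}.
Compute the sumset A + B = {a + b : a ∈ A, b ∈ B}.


A + B = {a + b : a ∈ A, b ∈ B}.
Enumerate all |A|·|B| = 5·2 = 10 pairs (a, b) and collect distinct sums.
a = -8: -8+-4=-12, -8+-2=-10
a = -3: -3+-4=-7, -3+-2=-5
a = 0: 0+-4=-4, 0+-2=-2
a = 1: 1+-4=-3, 1+-2=-1
a = 10: 10+-4=6, 10+-2=8
Collecting distinct sums: A + B = {-12, -10, -7, -5, -4, -3, -2, -1, 6, 8}
|A + B| = 10

A + B = {-12, -10, -7, -5, -4, -3, -2, -1, 6, 8}


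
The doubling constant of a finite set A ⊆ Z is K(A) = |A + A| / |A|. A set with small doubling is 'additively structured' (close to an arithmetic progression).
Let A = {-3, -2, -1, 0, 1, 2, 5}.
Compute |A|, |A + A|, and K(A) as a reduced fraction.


|A| = 7.
Compute A + A by enumerating all 49 pairs.
A + A = {-6, -5, -4, -3, -2, -1, 0, 1, 2, 3, 4, 5, 6, 7, 10}, so |A + A| = 15.
K = |A + A| / |A| = 15/7 (already in lowest terms) ≈ 2.1429.
Reference: AP of size 7 gives K = 13/7 ≈ 1.8571; a fully generic set of size 7 gives K ≈ 4.0000.

|A| = 7, |A + A| = 15, K = 15/7.


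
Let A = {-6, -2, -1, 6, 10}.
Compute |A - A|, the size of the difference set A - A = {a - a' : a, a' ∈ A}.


A - A = {a - a' : a, a' ∈ A}; |A| = 5.
Bounds: 2|A|-1 ≤ |A - A| ≤ |A|² - |A| + 1, i.e. 9 ≤ |A - A| ≤ 21.
Note: 0 ∈ A - A always (from a - a). The set is symmetric: if d ∈ A - A then -d ∈ A - A.
Enumerate nonzero differences d = a - a' with a > a' (then include -d):
Positive differences: {1, 4, 5, 7, 8, 11, 12, 16}
Full difference set: {0} ∪ (positive diffs) ∪ (negative diffs).
|A - A| = 1 + 2·8 = 17 (matches direct enumeration: 17).

|A - A| = 17


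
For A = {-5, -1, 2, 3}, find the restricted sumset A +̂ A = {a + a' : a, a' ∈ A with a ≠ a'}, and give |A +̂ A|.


Restricted sumset: A +̂ A = {a + a' : a ∈ A, a' ∈ A, a ≠ a'}.
Equivalently, take A + A and drop any sum 2a that is achievable ONLY as a + a for a ∈ A (i.e. sums representable only with equal summands).
Enumerate pairs (a, a') with a < a' (symmetric, so each unordered pair gives one sum; this covers all a ≠ a'):
  -5 + -1 = -6
  -5 + 2 = -3
  -5 + 3 = -2
  -1 + 2 = 1
  -1 + 3 = 2
  2 + 3 = 5
Collected distinct sums: {-6, -3, -2, 1, 2, 5}
|A +̂ A| = 6
(Reference bound: |A +̂ A| ≥ 2|A| - 3 for |A| ≥ 2, with |A| = 4 giving ≥ 5.)

|A +̂ A| = 6


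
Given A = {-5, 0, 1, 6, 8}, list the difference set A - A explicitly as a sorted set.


A - A = {a - a' : a, a' ∈ A}.
Compute a - a' for each ordered pair (a, a'):
a = -5: -5--5=0, -5-0=-5, -5-1=-6, -5-6=-11, -5-8=-13
a = 0: 0--5=5, 0-0=0, 0-1=-1, 0-6=-6, 0-8=-8
a = 1: 1--5=6, 1-0=1, 1-1=0, 1-6=-5, 1-8=-7
a = 6: 6--5=11, 6-0=6, 6-1=5, 6-6=0, 6-8=-2
a = 8: 8--5=13, 8-0=8, 8-1=7, 8-6=2, 8-8=0
Collecting distinct values (and noting 0 appears from a-a):
A - A = {-13, -11, -8, -7, -6, -5, -2, -1, 0, 1, 2, 5, 6, 7, 8, 11, 13}
|A - A| = 17

A - A = {-13, -11, -8, -7, -6, -5, -2, -1, 0, 1, 2, 5, 6, 7, 8, 11, 13}


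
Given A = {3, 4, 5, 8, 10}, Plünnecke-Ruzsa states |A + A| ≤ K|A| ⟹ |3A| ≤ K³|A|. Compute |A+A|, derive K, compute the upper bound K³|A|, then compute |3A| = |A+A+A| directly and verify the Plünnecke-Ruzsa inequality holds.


|A| = 5.
Step 1: Compute A + A by enumerating all 25 pairs.
A + A = {6, 7, 8, 9, 10, 11, 12, 13, 14, 15, 16, 18, 20}, so |A + A| = 13.
Step 2: Doubling constant K = |A + A|/|A| = 13/5 = 13/5 ≈ 2.6000.
Step 3: Plünnecke-Ruzsa gives |3A| ≤ K³·|A| = (2.6000)³ · 5 ≈ 87.8800.
Step 4: Compute 3A = A + A + A directly by enumerating all triples (a,b,c) ∈ A³; |3A| = 20.
Step 5: Check 20 ≤ 87.8800? Yes ✓.

K = 13/5, Plünnecke-Ruzsa bound K³|A| ≈ 87.8800, |3A| = 20, inequality holds.


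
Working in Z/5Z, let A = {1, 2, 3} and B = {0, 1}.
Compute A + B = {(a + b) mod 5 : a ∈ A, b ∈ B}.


Work in Z/5Z: reduce every sum a + b modulo 5.
Enumerate all 6 pairs:
a = 1: 1+0=1, 1+1=2
a = 2: 2+0=2, 2+1=3
a = 3: 3+0=3, 3+1=4
Distinct residues collected: {1, 2, 3, 4}
|A + B| = 4 (out of 5 total residues).

A + B = {1, 2, 3, 4}


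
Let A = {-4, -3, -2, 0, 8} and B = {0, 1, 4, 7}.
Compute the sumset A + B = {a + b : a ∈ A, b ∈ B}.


A + B = {a + b : a ∈ A, b ∈ B}.
Enumerate all |A|·|B| = 5·4 = 20 pairs (a, b) and collect distinct sums.
a = -4: -4+0=-4, -4+1=-3, -4+4=0, -4+7=3
a = -3: -3+0=-3, -3+1=-2, -3+4=1, -3+7=4
a = -2: -2+0=-2, -2+1=-1, -2+4=2, -2+7=5
a = 0: 0+0=0, 0+1=1, 0+4=4, 0+7=7
a = 8: 8+0=8, 8+1=9, 8+4=12, 8+7=15
Collecting distinct sums: A + B = {-4, -3, -2, -1, 0, 1, 2, 3, 4, 5, 7, 8, 9, 12, 15}
|A + B| = 15

A + B = {-4, -3, -2, -1, 0, 1, 2, 3, 4, 5, 7, 8, 9, 12, 15}


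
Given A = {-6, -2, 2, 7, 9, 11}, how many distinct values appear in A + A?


A + A = {a + a' : a, a' ∈ A}; |A| = 6.
General bounds: 2|A| - 1 ≤ |A + A| ≤ |A|(|A|+1)/2, i.e. 11 ≤ |A + A| ≤ 21.
Lower bound 2|A|-1 is attained iff A is an arithmetic progression.
Enumerate sums a + a' for a ≤ a' (symmetric, so this suffices):
a = -6: -6+-6=-12, -6+-2=-8, -6+2=-4, -6+7=1, -6+9=3, -6+11=5
a = -2: -2+-2=-4, -2+2=0, -2+7=5, -2+9=7, -2+11=9
a = 2: 2+2=4, 2+7=9, 2+9=11, 2+11=13
a = 7: 7+7=14, 7+9=16, 7+11=18
a = 9: 9+9=18, 9+11=20
a = 11: 11+11=22
Distinct sums: {-12, -8, -4, 0, 1, 3, 4, 5, 7, 9, 11, 13, 14, 16, 18, 20, 22}
|A + A| = 17

|A + A| = 17


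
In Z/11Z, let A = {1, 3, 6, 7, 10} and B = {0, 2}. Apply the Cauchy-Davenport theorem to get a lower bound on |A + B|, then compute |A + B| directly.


Cauchy-Davenport: |A + B| ≥ min(p, |A| + |B| - 1) for A, B nonempty in Z/pZ.
|A| = 5, |B| = 2, p = 11.
CD lower bound = min(11, 5 + 2 - 1) = min(11, 6) = 6.
Compute A + B mod 11 directly:
a = 1: 1+0=1, 1+2=3
a = 3: 3+0=3, 3+2=5
a = 6: 6+0=6, 6+2=8
a = 7: 7+0=7, 7+2=9
a = 10: 10+0=10, 10+2=1
A + B = {1, 3, 5, 6, 7, 8, 9, 10}, so |A + B| = 8.
Verify: 8 ≥ 6? Yes ✓.

CD lower bound = 6, actual |A + B| = 8.


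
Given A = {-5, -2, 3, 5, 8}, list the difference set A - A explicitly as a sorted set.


A - A = {a - a' : a, a' ∈ A}.
Compute a - a' for each ordered pair (a, a'):
a = -5: -5--5=0, -5--2=-3, -5-3=-8, -5-5=-10, -5-8=-13
a = -2: -2--5=3, -2--2=0, -2-3=-5, -2-5=-7, -2-8=-10
a = 3: 3--5=8, 3--2=5, 3-3=0, 3-5=-2, 3-8=-5
a = 5: 5--5=10, 5--2=7, 5-3=2, 5-5=0, 5-8=-3
a = 8: 8--5=13, 8--2=10, 8-3=5, 8-5=3, 8-8=0
Collecting distinct values (and noting 0 appears from a-a):
A - A = {-13, -10, -8, -7, -5, -3, -2, 0, 2, 3, 5, 7, 8, 10, 13}
|A - A| = 15

A - A = {-13, -10, -8, -7, -5, -3, -2, 0, 2, 3, 5, 7, 8, 10, 13}


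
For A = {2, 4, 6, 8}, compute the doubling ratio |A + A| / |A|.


|A| = 4.
Compute A + A by enumerating all 16 pairs.
A + A = {4, 6, 8, 10, 12, 14, 16}, so |A + A| = 7.
K = |A + A| / |A| = 7/4 (already in lowest terms) ≈ 1.7500.
Reference: AP of size 4 gives K = 7/4 ≈ 1.7500; a fully generic set of size 4 gives K ≈ 2.5000.

|A| = 4, |A + A| = 7, K = 7/4.


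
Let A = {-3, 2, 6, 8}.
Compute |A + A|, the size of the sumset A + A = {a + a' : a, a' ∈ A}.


A + A = {a + a' : a, a' ∈ A}; |A| = 4.
General bounds: 2|A| - 1 ≤ |A + A| ≤ |A|(|A|+1)/2, i.e. 7 ≤ |A + A| ≤ 10.
Lower bound 2|A|-1 is attained iff A is an arithmetic progression.
Enumerate sums a + a' for a ≤ a' (symmetric, so this suffices):
a = -3: -3+-3=-6, -3+2=-1, -3+6=3, -3+8=5
a = 2: 2+2=4, 2+6=8, 2+8=10
a = 6: 6+6=12, 6+8=14
a = 8: 8+8=16
Distinct sums: {-6, -1, 3, 4, 5, 8, 10, 12, 14, 16}
|A + A| = 10

|A + A| = 10


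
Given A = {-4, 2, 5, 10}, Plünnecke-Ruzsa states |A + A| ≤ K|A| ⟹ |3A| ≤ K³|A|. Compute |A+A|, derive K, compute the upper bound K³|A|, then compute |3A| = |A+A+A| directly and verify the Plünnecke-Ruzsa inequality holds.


|A| = 4.
Step 1: Compute A + A by enumerating all 16 pairs.
A + A = {-8, -2, 1, 4, 6, 7, 10, 12, 15, 20}, so |A + A| = 10.
Step 2: Doubling constant K = |A + A|/|A| = 10/4 = 10/4 ≈ 2.5000.
Step 3: Plünnecke-Ruzsa gives |3A| ≤ K³·|A| = (2.5000)³ · 4 ≈ 62.5000.
Step 4: Compute 3A = A + A + A directly by enumerating all triples (a,b,c) ∈ A³; |3A| = 19.
Step 5: Check 19 ≤ 62.5000? Yes ✓.

K = 10/4, Plünnecke-Ruzsa bound K³|A| ≈ 62.5000, |3A| = 19, inequality holds.


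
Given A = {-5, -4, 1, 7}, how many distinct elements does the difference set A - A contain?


A - A = {a - a' : a, a' ∈ A}; |A| = 4.
Bounds: 2|A|-1 ≤ |A - A| ≤ |A|² - |A| + 1, i.e. 7 ≤ |A - A| ≤ 13.
Note: 0 ∈ A - A always (from a - a). The set is symmetric: if d ∈ A - A then -d ∈ A - A.
Enumerate nonzero differences d = a - a' with a > a' (then include -d):
Positive differences: {1, 5, 6, 11, 12}
Full difference set: {0} ∪ (positive diffs) ∪ (negative diffs).
|A - A| = 1 + 2·5 = 11 (matches direct enumeration: 11).

|A - A| = 11


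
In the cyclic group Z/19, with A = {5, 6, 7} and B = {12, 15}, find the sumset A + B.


Work in Z/19Z: reduce every sum a + b modulo 19.
Enumerate all 6 pairs:
a = 5: 5+12=17, 5+15=1
a = 6: 6+12=18, 6+15=2
a = 7: 7+12=0, 7+15=3
Distinct residues collected: {0, 1, 2, 3, 17, 18}
|A + B| = 6 (out of 19 total residues).

A + B = {0, 1, 2, 3, 17, 18}


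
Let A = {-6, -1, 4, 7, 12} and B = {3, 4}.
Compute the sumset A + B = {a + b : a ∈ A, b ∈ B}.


A + B = {a + b : a ∈ A, b ∈ B}.
Enumerate all |A|·|B| = 5·2 = 10 pairs (a, b) and collect distinct sums.
a = -6: -6+3=-3, -6+4=-2
a = -1: -1+3=2, -1+4=3
a = 4: 4+3=7, 4+4=8
a = 7: 7+3=10, 7+4=11
a = 12: 12+3=15, 12+4=16
Collecting distinct sums: A + B = {-3, -2, 2, 3, 7, 8, 10, 11, 15, 16}
|A + B| = 10

A + B = {-3, -2, 2, 3, 7, 8, 10, 11, 15, 16}


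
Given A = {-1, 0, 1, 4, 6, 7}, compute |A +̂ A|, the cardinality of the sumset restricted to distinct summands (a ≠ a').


Restricted sumset: A +̂ A = {a + a' : a ∈ A, a' ∈ A, a ≠ a'}.
Equivalently, take A + A and drop any sum 2a that is achievable ONLY as a + a for a ∈ A (i.e. sums representable only with equal summands).
Enumerate pairs (a, a') with a < a' (symmetric, so each unordered pair gives one sum; this covers all a ≠ a'):
  -1 + 0 = -1
  -1 + 1 = 0
  -1 + 4 = 3
  -1 + 6 = 5
  -1 + 7 = 6
  0 + 1 = 1
  0 + 4 = 4
  0 + 6 = 6
  0 + 7 = 7
  1 + 4 = 5
  1 + 6 = 7
  1 + 7 = 8
  4 + 6 = 10
  4 + 7 = 11
  6 + 7 = 13
Collected distinct sums: {-1, 0, 1, 3, 4, 5, 6, 7, 8, 10, 11, 13}
|A +̂ A| = 12
(Reference bound: |A +̂ A| ≥ 2|A| - 3 for |A| ≥ 2, with |A| = 6 giving ≥ 9.)

|A +̂ A| = 12


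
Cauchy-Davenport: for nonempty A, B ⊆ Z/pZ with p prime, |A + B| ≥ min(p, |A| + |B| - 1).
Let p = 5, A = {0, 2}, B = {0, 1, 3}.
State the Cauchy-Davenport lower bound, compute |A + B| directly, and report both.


Cauchy-Davenport: |A + B| ≥ min(p, |A| + |B| - 1) for A, B nonempty in Z/pZ.
|A| = 2, |B| = 3, p = 5.
CD lower bound = min(5, 2 + 3 - 1) = min(5, 4) = 4.
Compute A + B mod 5 directly:
a = 0: 0+0=0, 0+1=1, 0+3=3
a = 2: 2+0=2, 2+1=3, 2+3=0
A + B = {0, 1, 2, 3}, so |A + B| = 4.
Verify: 4 ≥ 4? Yes ✓.

CD lower bound = 4, actual |A + B| = 4.


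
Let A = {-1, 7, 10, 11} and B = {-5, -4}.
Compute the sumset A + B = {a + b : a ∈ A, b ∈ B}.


A + B = {a + b : a ∈ A, b ∈ B}.
Enumerate all |A|·|B| = 4·2 = 8 pairs (a, b) and collect distinct sums.
a = -1: -1+-5=-6, -1+-4=-5
a = 7: 7+-5=2, 7+-4=3
a = 10: 10+-5=5, 10+-4=6
a = 11: 11+-5=6, 11+-4=7
Collecting distinct sums: A + B = {-6, -5, 2, 3, 5, 6, 7}
|A + B| = 7

A + B = {-6, -5, 2, 3, 5, 6, 7}


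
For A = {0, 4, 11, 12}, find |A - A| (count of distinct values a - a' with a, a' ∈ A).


A - A = {a - a' : a, a' ∈ A}; |A| = 4.
Bounds: 2|A|-1 ≤ |A - A| ≤ |A|² - |A| + 1, i.e. 7 ≤ |A - A| ≤ 13.
Note: 0 ∈ A - A always (from a - a). The set is symmetric: if d ∈ A - A then -d ∈ A - A.
Enumerate nonzero differences d = a - a' with a > a' (then include -d):
Positive differences: {1, 4, 7, 8, 11, 12}
Full difference set: {0} ∪ (positive diffs) ∪ (negative diffs).
|A - A| = 1 + 2·6 = 13 (matches direct enumeration: 13).

|A - A| = 13


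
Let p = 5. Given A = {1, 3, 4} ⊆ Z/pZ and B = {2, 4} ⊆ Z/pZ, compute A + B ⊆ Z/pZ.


Work in Z/5Z: reduce every sum a + b modulo 5.
Enumerate all 6 pairs:
a = 1: 1+2=3, 1+4=0
a = 3: 3+2=0, 3+4=2
a = 4: 4+2=1, 4+4=3
Distinct residues collected: {0, 1, 2, 3}
|A + B| = 4 (out of 5 total residues).

A + B = {0, 1, 2, 3}


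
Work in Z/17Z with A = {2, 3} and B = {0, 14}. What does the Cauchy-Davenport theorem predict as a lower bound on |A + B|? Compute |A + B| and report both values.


Cauchy-Davenport: |A + B| ≥ min(p, |A| + |B| - 1) for A, B nonempty in Z/pZ.
|A| = 2, |B| = 2, p = 17.
CD lower bound = min(17, 2 + 2 - 1) = min(17, 3) = 3.
Compute A + B mod 17 directly:
a = 2: 2+0=2, 2+14=16
a = 3: 3+0=3, 3+14=0
A + B = {0, 2, 3, 16}, so |A + B| = 4.
Verify: 4 ≥ 3? Yes ✓.

CD lower bound = 3, actual |A + B| = 4.


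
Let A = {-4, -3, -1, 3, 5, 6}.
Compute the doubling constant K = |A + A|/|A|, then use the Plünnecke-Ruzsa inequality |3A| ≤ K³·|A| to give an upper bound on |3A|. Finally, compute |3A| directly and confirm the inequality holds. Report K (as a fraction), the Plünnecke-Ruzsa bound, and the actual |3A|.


|A| = 6.
Step 1: Compute A + A by enumerating all 36 pairs.
A + A = {-8, -7, -6, -5, -4, -2, -1, 0, 1, 2, 3, 4, 5, 6, 8, 9, 10, 11, 12}, so |A + A| = 19.
Step 2: Doubling constant K = |A + A|/|A| = 19/6 = 19/6 ≈ 3.1667.
Step 3: Plünnecke-Ruzsa gives |3A| ≤ K³·|A| = (3.1667)³ · 6 ≈ 190.5278.
Step 4: Compute 3A = A + A + A directly by enumerating all triples (a,b,c) ∈ A³; |3A| = 31.
Step 5: Check 31 ≤ 190.5278? Yes ✓.

K = 19/6, Plünnecke-Ruzsa bound K³|A| ≈ 190.5278, |3A| = 31, inequality holds.


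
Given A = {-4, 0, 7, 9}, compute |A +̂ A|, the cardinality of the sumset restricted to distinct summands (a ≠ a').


Restricted sumset: A +̂ A = {a + a' : a ∈ A, a' ∈ A, a ≠ a'}.
Equivalently, take A + A and drop any sum 2a that is achievable ONLY as a + a for a ∈ A (i.e. sums representable only with equal summands).
Enumerate pairs (a, a') with a < a' (symmetric, so each unordered pair gives one sum; this covers all a ≠ a'):
  -4 + 0 = -4
  -4 + 7 = 3
  -4 + 9 = 5
  0 + 7 = 7
  0 + 9 = 9
  7 + 9 = 16
Collected distinct sums: {-4, 3, 5, 7, 9, 16}
|A +̂ A| = 6
(Reference bound: |A +̂ A| ≥ 2|A| - 3 for |A| ≥ 2, with |A| = 4 giving ≥ 5.)

|A +̂ A| = 6


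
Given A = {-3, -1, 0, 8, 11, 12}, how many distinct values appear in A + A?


A + A = {a + a' : a, a' ∈ A}; |A| = 6.
General bounds: 2|A| - 1 ≤ |A + A| ≤ |A|(|A|+1)/2, i.e. 11 ≤ |A + A| ≤ 21.
Lower bound 2|A|-1 is attained iff A is an arithmetic progression.
Enumerate sums a + a' for a ≤ a' (symmetric, so this suffices):
a = -3: -3+-3=-6, -3+-1=-4, -3+0=-3, -3+8=5, -3+11=8, -3+12=9
a = -1: -1+-1=-2, -1+0=-1, -1+8=7, -1+11=10, -1+12=11
a = 0: 0+0=0, 0+8=8, 0+11=11, 0+12=12
a = 8: 8+8=16, 8+11=19, 8+12=20
a = 11: 11+11=22, 11+12=23
a = 12: 12+12=24
Distinct sums: {-6, -4, -3, -2, -1, 0, 5, 7, 8, 9, 10, 11, 12, 16, 19, 20, 22, 23, 24}
|A + A| = 19

|A + A| = 19


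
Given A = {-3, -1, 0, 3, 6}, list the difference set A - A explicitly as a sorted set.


A - A = {a - a' : a, a' ∈ A}.
Compute a - a' for each ordered pair (a, a'):
a = -3: -3--3=0, -3--1=-2, -3-0=-3, -3-3=-6, -3-6=-9
a = -1: -1--3=2, -1--1=0, -1-0=-1, -1-3=-4, -1-6=-7
a = 0: 0--3=3, 0--1=1, 0-0=0, 0-3=-3, 0-6=-6
a = 3: 3--3=6, 3--1=4, 3-0=3, 3-3=0, 3-6=-3
a = 6: 6--3=9, 6--1=7, 6-0=6, 6-3=3, 6-6=0
Collecting distinct values (and noting 0 appears from a-a):
A - A = {-9, -7, -6, -4, -3, -2, -1, 0, 1, 2, 3, 4, 6, 7, 9}
|A - A| = 15

A - A = {-9, -7, -6, -4, -3, -2, -1, 0, 1, 2, 3, 4, 6, 7, 9}


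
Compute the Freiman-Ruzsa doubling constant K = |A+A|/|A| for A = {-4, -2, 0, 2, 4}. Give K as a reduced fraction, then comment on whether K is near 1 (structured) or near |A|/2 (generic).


|A| = 5.
Compute A + A by enumerating all 25 pairs.
A + A = {-8, -6, -4, -2, 0, 2, 4, 6, 8}, so |A + A| = 9.
K = |A + A| / |A| = 9/5 (already in lowest terms) ≈ 1.8000.
Reference: AP of size 5 gives K = 9/5 ≈ 1.8000; a fully generic set of size 5 gives K ≈ 3.0000.

|A| = 5, |A + A| = 9, K = 9/5.


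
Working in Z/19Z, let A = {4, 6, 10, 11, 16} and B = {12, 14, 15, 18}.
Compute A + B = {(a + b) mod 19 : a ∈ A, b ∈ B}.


Work in Z/19Z: reduce every sum a + b modulo 19.
Enumerate all 20 pairs:
a = 4: 4+12=16, 4+14=18, 4+15=0, 4+18=3
a = 6: 6+12=18, 6+14=1, 6+15=2, 6+18=5
a = 10: 10+12=3, 10+14=5, 10+15=6, 10+18=9
a = 11: 11+12=4, 11+14=6, 11+15=7, 11+18=10
a = 16: 16+12=9, 16+14=11, 16+15=12, 16+18=15
Distinct residues collected: {0, 1, 2, 3, 4, 5, 6, 7, 9, 10, 11, 12, 15, 16, 18}
|A + B| = 15 (out of 19 total residues).

A + B = {0, 1, 2, 3, 4, 5, 6, 7, 9, 10, 11, 12, 15, 16, 18}


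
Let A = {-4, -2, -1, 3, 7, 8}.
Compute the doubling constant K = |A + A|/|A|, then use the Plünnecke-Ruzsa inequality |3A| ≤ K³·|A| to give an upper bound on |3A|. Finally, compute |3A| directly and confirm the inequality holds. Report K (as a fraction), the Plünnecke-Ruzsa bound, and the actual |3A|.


|A| = 6.
Step 1: Compute A + A by enumerating all 36 pairs.
A + A = {-8, -6, -5, -4, -3, -2, -1, 1, 2, 3, 4, 5, 6, 7, 10, 11, 14, 15, 16}, so |A + A| = 19.
Step 2: Doubling constant K = |A + A|/|A| = 19/6 = 19/6 ≈ 3.1667.
Step 3: Plünnecke-Ruzsa gives |3A| ≤ K³·|A| = (3.1667)³ · 6 ≈ 190.5278.
Step 4: Compute 3A = A + A + A directly by enumerating all triples (a,b,c) ∈ A³; |3A| = 34.
Step 5: Check 34 ≤ 190.5278? Yes ✓.

K = 19/6, Plünnecke-Ruzsa bound K³|A| ≈ 190.5278, |3A| = 34, inequality holds.
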